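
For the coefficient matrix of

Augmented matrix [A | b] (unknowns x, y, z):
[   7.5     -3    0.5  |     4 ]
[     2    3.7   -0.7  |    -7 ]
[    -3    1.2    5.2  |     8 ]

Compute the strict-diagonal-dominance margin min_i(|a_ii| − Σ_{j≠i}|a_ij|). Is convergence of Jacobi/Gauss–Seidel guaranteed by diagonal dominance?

1

row 1: |7.5| − (3+0.5) = 4
row 2: |3.7| − (2+0.7) = 1
row 3: |5.2| − (3+1.2) = 1
minimum over rows = 1 → strictly diagonally dominant (convergence guaranteed)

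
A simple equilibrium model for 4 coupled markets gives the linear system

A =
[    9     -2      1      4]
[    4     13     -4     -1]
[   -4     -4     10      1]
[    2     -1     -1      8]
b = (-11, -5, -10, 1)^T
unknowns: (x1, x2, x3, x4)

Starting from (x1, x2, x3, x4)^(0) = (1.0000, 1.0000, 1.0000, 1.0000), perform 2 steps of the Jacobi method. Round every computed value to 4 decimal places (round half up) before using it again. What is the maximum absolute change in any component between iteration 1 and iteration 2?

1.4578

Iteration 1:
  x1 = (-11 - (-2)·1.0000 - (1)·1.0000 - (4)·1.0000) / (9) = -1.5556
  x2 = (-5 - (4)·1.0000 - (-4)·1.0000 - (-1)·1.0000) / (13) = -0.3077
  x3 = (-10 - (-4)·1.0000 - (-4)·1.0000 - (1)·1.0000) / (10) = -0.3000
  x4 = (1 - (2)·1.0000 - (-1)·1.0000 - (-1)·1.0000) / (8) = 0.1250
Iteration 2:
  x1 = (-11 - (-2)·-0.3077 - (1)·-0.3000 - (4)·0.1250) / (9) = -1.3128
  x2 = (-5 - (4)·-1.5556 - (-4)·-0.3000 - (-1)·0.1250) / (13) = 0.0113
  x3 = (-10 - (-4)·-1.5556 - (-4)·-0.3077 - (1)·0.1250) / (10) = -1.7578
  x4 = (1 - (2)·-1.5556 - (-1)·-0.3077 - (-1)·-0.3000) / (8) = 0.4379
Change: (0.2428, 0.3190, -1.4578, 0.3129) → max |·| = 1.4578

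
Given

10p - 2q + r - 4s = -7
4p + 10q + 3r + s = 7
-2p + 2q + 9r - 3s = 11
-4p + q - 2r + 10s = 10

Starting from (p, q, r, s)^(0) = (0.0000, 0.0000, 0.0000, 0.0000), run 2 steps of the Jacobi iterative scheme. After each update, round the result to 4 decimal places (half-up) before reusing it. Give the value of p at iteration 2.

Iteration 1:
  p = (-7 - (-2)·0.0000 - (1)·0.0000 - (-4)·0.0000) / (10) = -0.7000
  q = (7 - (4)·0.0000 - (3)·0.0000 - (1)·0.0000) / (10) = 0.7000
  r = (11 - (-2)·0.0000 - (2)·0.0000 - (-3)·0.0000) / (9) = 1.2222
  s = (10 - (-4)·0.0000 - (1)·0.0000 - (-2)·0.0000) / (10) = 1.0000
Iteration 2:
  p = (-7 - (-2)·0.7000 - (1)·1.2222 - (-4)·1.0000) / (10) = -0.2822
  q = (7 - (4)·-0.7000 - (3)·1.2222 - (1)·1.0000) / (10) = 0.5133
  r = (11 - (-2)·-0.7000 - (2)·0.7000 - (-3)·1.0000) / (9) = 1.2444
  s = (10 - (-4)·-0.7000 - (1)·0.7000 - (-2)·1.2222) / (10) = 0.8944

-0.2822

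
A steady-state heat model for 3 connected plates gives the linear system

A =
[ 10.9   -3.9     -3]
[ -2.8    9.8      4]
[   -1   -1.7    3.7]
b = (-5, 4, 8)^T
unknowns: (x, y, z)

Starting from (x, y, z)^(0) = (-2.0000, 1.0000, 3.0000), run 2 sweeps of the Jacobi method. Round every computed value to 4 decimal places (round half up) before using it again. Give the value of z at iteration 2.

Iteration 1:
  x = (-5 - (-3.9)·1.0000 - (-3)·3.0000) / (10.9) = 0.7248
  y = (4 - (-2.8)·-2.0000 - (4)·3.0000) / (9.8) = -1.3878
  z = (8 - (-1)·-2.0000 - (-1.7)·1.0000) / (3.7) = 2.0811
Iteration 2:
  x = (-5 - (-3.9)·-1.3878 - (-3)·2.0811) / (10.9) = -0.3825
  y = (4 - (-2.8)·0.7248 - (4)·2.0811) / (9.8) = -0.2342
  z = (8 - (-1)·0.7248 - (-1.7)·-1.3878) / (3.7) = 1.7204

1.7204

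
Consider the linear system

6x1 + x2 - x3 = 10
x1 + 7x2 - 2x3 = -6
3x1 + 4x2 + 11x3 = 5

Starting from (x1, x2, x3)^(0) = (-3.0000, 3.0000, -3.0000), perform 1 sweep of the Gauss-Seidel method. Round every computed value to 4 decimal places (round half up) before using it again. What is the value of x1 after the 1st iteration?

0.6667

Iteration 1:
  x1 = (10 - (1)·3.0000 - (-1)·-3.0000) / (6) = 0.6667
  x2 = (-6 - (1)·0.6667 - (-2)·-3.0000) / (7) = -1.8095
  x3 = (5 - (3)·0.6667 - (4)·-1.8095) / (11) = 0.9307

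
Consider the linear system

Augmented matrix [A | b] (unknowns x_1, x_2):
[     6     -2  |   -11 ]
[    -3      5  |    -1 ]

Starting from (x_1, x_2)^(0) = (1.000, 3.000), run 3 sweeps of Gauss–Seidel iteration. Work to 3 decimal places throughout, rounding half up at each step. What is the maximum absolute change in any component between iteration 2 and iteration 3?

0.246

Iteration 1:
  x_1 = (-11 - (-2)·3.000) / (6) = -0.833
  x_2 = (-1 - (-3)·-0.833) / (5) = -0.700
Iteration 2:
  x_1 = (-11 - (-2)·-0.700) / (6) = -2.067
  x_2 = (-1 - (-3)·-2.067) / (5) = -1.440
Iteration 3:
  x_1 = (-11 - (-2)·-1.440) / (6) = -2.313
  x_2 = (-1 - (-3)·-2.313) / (5) = -1.588
Change: (-0.246, -0.148) → max |·| = 0.246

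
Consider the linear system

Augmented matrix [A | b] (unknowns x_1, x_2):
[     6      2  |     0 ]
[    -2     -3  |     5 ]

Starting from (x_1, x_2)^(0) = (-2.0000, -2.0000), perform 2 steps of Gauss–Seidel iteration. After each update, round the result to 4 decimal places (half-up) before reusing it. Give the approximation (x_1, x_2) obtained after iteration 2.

Iteration 1:
  x_1 = (0 - (2)·-2.0000) / (6) = 0.6667
  x_2 = (5 - (-2)·0.6667) / (-3) = -2.1111
Iteration 2:
  x_1 = (0 - (2)·-2.1111) / (6) = 0.7037
  x_2 = (5 - (-2)·0.7037) / (-3) = -2.1358

(0.7037, -2.1358)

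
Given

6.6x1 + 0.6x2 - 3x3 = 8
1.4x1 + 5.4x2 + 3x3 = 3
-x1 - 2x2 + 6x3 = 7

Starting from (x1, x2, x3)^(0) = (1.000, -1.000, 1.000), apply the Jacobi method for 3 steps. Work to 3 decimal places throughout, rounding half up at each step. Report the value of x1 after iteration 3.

Iteration 1:
  x1 = (8 - (0.6)·-1.000 - (-3)·1.000) / (6.6) = 1.758
  x2 = (3 - (1.4)·1.000 - (3)·1.000) / (5.4) = -0.259
  x3 = (7 - (-1)·1.000 - (-2)·-1.000) / (6) = 1.000
Iteration 2:
  x1 = (8 - (0.6)·-0.259 - (-3)·1.000) / (6.6) = 1.690
  x2 = (3 - (1.4)·1.758 - (3)·1.000) / (5.4) = -0.456
  x3 = (7 - (-1)·1.758 - (-2)·-0.259) / (6) = 1.373
Iteration 3:
  x1 = (8 - (0.6)·-0.456 - (-3)·1.373) / (6.6) = 1.878
  x2 = (3 - (1.4)·1.690 - (3)·1.373) / (5.4) = -0.645
  x3 = (7 - (-1)·1.690 - (-2)·-0.456) / (6) = 1.296

1.878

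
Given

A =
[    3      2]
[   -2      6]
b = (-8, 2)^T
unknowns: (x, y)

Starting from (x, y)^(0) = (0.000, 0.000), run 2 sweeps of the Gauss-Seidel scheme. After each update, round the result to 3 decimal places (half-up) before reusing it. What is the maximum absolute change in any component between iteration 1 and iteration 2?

Iteration 1:
  x = (-8 - (2)·0.000) / (3) = -2.667
  y = (2 - (-2)·-2.667) / (6) = -0.556
Iteration 2:
  x = (-8 - (2)·-0.556) / (3) = -2.296
  y = (2 - (-2)·-2.296) / (6) = -0.432
Change: (0.371, 0.124) → max |·| = 0.371

0.371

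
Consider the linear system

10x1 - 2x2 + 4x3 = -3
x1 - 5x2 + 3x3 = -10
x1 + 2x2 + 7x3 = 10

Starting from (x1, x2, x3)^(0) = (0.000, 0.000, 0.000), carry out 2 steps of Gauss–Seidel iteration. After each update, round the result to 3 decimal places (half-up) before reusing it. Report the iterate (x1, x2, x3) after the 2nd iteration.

Iteration 1:
  x1 = (-3 - (-2)·0.000 - (4)·0.000) / (10) = -0.300
  x2 = (-10 - (1)·-0.300 - (3)·0.000) / (-5) = 1.940
  x3 = (10 - (1)·-0.300 - (2)·1.940) / (7) = 0.917
Iteration 2:
  x1 = (-3 - (-2)·1.940 - (4)·0.917) / (10) = -0.279
  x2 = (-10 - (1)·-0.279 - (3)·0.917) / (-5) = 2.494
  x3 = (10 - (1)·-0.279 - (2)·2.494) / (7) = 0.756

(-0.279, 2.494, 0.756)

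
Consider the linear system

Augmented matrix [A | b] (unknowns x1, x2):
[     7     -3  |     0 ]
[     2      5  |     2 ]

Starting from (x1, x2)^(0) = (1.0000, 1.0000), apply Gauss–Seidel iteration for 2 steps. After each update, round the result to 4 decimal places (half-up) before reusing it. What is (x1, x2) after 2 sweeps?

(0.0980, 0.3608)

Iteration 1:
  x1 = (0 - (-3)·1.0000) / (7) = 0.4286
  x2 = (2 - (2)·0.4286) / (5) = 0.2286
Iteration 2:
  x1 = (0 - (-3)·0.2286) / (7) = 0.0980
  x2 = (2 - (2)·0.0980) / (5) = 0.3608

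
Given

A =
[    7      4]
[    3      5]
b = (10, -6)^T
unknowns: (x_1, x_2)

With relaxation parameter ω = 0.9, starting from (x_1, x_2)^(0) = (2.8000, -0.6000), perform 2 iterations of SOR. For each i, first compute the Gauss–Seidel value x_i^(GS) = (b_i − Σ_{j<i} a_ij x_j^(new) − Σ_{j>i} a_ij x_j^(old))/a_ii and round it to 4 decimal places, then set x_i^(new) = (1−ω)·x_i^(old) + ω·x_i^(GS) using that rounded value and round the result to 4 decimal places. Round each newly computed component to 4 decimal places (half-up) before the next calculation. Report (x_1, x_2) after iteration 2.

(2.5799, -2.6883)

Iteration 1:
  x_1: GS value = (10 - (4)·-0.6000) / (7) = 1.7714;  x_1 ← (1−ω)·2.8000 + ω·1.7714 = 1.8743
  x_2: GS value = (-6 - (3)·1.8743) / (5) = -2.3246;  x_2 ← (1−ω)·-0.6000 + ω·-2.3246 = -2.1521
Iteration 2:
  x_1: GS value = (10 - (4)·-2.1521) / (7) = 2.6583;  x_1 ← (1−ω)·1.8743 + ω·2.6583 = 2.5799
  x_2: GS value = (-6 - (3)·2.5799) / (5) = -2.7479;  x_2 ← (1−ω)·-2.1521 + ω·-2.7479 = -2.6883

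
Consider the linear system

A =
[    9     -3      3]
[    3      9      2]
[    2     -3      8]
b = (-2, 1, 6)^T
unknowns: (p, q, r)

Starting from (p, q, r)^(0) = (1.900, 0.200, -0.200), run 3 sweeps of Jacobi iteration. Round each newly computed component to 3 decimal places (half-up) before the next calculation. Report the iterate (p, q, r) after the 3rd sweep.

Iteration 1:
  p = (-2 - (-3)·0.200 - (3)·-0.200) / (9) = -0.089
  q = (1 - (3)·1.900 - (2)·-0.200) / (9) = -0.478
  r = (6 - (2)·1.900 - (-3)·0.200) / (8) = 0.350
Iteration 2:
  p = (-2 - (-3)·-0.478 - (3)·0.350) / (9) = -0.498
  q = (1 - (3)·-0.089 - (2)·0.350) / (9) = 0.063
  r = (6 - (2)·-0.089 - (-3)·-0.478) / (8) = 0.593
Iteration 3:
  p = (-2 - (-3)·0.063 - (3)·0.593) / (9) = -0.399
  q = (1 - (3)·-0.498 - (2)·0.593) / (9) = 0.145
  r = (6 - (2)·-0.498 - (-3)·0.063) / (8) = 0.898

(-0.399, 0.145, 0.898)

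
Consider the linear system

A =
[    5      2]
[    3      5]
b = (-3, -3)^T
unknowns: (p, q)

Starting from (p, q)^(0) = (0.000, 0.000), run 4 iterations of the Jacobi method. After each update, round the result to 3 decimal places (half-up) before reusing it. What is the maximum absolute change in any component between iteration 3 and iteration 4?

Iteration 1:
  p = (-3 - (2)·0.000) / (5) = -0.600
  q = (-3 - (3)·0.000) / (5) = -0.600
Iteration 2:
  p = (-3 - (2)·-0.600) / (5) = -0.360
  q = (-3 - (3)·-0.600) / (5) = -0.240
Iteration 3:
  p = (-3 - (2)·-0.240) / (5) = -0.504
  q = (-3 - (3)·-0.360) / (5) = -0.384
Iteration 4:
  p = (-3 - (2)·-0.384) / (5) = -0.446
  q = (-3 - (3)·-0.504) / (5) = -0.298
Change: (0.058, 0.086) → max |·| = 0.086

0.086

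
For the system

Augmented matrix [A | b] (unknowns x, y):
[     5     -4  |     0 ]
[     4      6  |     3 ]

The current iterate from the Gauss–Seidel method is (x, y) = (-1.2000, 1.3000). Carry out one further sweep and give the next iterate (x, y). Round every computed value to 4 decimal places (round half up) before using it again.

One sweep:
  x = (0 - (-4)·1.3000) / (5) = 1.0400
  y = (3 - (4)·1.0400) / (6) = -0.1933

(1.0400, -0.1933)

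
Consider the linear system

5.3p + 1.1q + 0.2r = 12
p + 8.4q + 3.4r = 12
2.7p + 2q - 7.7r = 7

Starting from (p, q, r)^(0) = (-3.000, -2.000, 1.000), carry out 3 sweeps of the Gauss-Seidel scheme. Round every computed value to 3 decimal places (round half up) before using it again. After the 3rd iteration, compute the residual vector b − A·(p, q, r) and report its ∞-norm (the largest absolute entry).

0.052

Iteration 1:
  p = (12 - (1.1)·-2.000 - (0.2)·1.000) / (5.3) = 2.642
  q = (12 - (1)·2.642 - (3.4)·1.000) / (8.4) = 0.709
  r = (7 - (2.7)·2.642 - (2)·0.709) / (-7.7) = 0.201
Iteration 2:
  p = (12 - (1.1)·0.709 - (0.2)·0.201) / (5.3) = 2.109
  q = (12 - (1)·2.109 - (3.4)·0.201) / (8.4) = 1.096
  r = (7 - (2.7)·2.109 - (2)·1.096) / (-7.7) = 0.115
Iteration 3:
  p = (12 - (1.1)·1.096 - (0.2)·0.115) / (5.3) = 2.032
  q = (12 - (1)·2.032 - (3.4)·0.115) / (8.4) = 1.140
  r = (7 - (2.7)·2.032 - (2)·1.140) / (-7.7) = 0.100
Residual b − A·x = (-0.044, 0.052, 0.004); ∞-norm = 0.052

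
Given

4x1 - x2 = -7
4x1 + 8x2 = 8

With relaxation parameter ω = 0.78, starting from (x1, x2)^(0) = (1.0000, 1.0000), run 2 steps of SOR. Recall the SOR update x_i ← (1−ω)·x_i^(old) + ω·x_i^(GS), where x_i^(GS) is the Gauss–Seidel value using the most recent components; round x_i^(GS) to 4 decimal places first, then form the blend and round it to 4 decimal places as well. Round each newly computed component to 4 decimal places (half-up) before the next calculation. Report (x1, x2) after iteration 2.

(-1.3068, 1.5912)

Iteration 1:
  x1: GS value = (-7 - (-1)·1.0000) / (4) = -1.5000;  x1 ← (1−ω)·1.0000 + ω·-1.5000 = -0.9500
  x2: GS value = (8 - (4)·-0.9500) / (8) = 1.4750;  x2 ← (1−ω)·1.0000 + ω·1.4750 = 1.3705
Iteration 2:
  x1: GS value = (-7 - (-1)·1.3705) / (4) = -1.4074;  x1 ← (1−ω)·-0.9500 + ω·-1.4074 = -1.3068
  x2: GS value = (8 - (4)·-1.3068) / (8) = 1.6534;  x2 ← (1−ω)·1.3705 + ω·1.6534 = 1.5912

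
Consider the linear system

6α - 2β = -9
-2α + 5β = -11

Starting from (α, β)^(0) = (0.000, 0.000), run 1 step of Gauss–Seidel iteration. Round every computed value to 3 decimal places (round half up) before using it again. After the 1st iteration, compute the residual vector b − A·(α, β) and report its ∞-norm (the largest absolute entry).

Iteration 1:
  α = (-9 - (-2)·0.000) / (6) = -1.500
  β = (-11 - (-2)·-1.500) / (5) = -2.800
Residual b − A·x = (-5.600, 0.000); ∞-norm = 5.600

5.600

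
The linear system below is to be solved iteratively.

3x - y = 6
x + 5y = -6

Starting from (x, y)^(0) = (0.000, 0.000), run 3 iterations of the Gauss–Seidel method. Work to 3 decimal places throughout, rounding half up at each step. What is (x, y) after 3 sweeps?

(1.502, -1.500)

Iteration 1:
  x = (6 - (-1)·0.000) / (3) = 2.000
  y = (-6 - (1)·2.000) / (5) = -1.600
Iteration 2:
  x = (6 - (-1)·-1.600) / (3) = 1.467
  y = (-6 - (1)·1.467) / (5) = -1.493
Iteration 3:
  x = (6 - (-1)·-1.493) / (3) = 1.502
  y = (-6 - (1)·1.502) / (5) = -1.500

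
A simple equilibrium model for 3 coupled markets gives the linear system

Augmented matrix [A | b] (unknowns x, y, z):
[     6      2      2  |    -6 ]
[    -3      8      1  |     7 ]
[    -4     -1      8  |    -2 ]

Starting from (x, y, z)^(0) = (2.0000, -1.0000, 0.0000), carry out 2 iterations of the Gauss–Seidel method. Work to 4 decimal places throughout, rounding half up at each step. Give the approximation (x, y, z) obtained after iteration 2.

Iteration 1:
  x = (-6 - (2)·-1.0000 - (2)·0.0000) / (6) = -0.6667
  y = (7 - (-3)·-0.6667 - (1)·0.0000) / (8) = 0.6250
  z = (-2 - (-4)·-0.6667 - (-1)·0.6250) / (8) = -0.5052
Iteration 2:
  x = (-6 - (2)·0.6250 - (2)·-0.5052) / (6) = -1.0399
  y = (7 - (-3)·-1.0399 - (1)·-0.5052) / (8) = 0.5482
  z = (-2 - (-4)·-1.0399 - (-1)·0.5482) / (8) = -0.7014

(-1.0399, 0.5482, -0.7014)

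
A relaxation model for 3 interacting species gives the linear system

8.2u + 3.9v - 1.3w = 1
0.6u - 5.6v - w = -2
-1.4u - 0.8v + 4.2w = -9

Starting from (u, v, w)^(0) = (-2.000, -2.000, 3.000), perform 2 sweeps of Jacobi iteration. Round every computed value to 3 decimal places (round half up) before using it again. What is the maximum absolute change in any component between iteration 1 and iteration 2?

1.746

Iteration 1:
  u = (1 - (3.9)·-2.000 - (-1.3)·3.000) / (8.2) = 1.549
  v = (-2 - (0.6)·-2.000 - (-1)·3.000) / (-5.6) = -0.393
  w = (-9 - (-1.4)·-2.000 - (-0.8)·-2.000) / (4.2) = -3.190
Iteration 2:
  u = (1 - (3.9)·-0.393 - (-1.3)·-3.190) / (8.2) = -0.197
  v = (-2 - (0.6)·1.549 - (-1)·-3.190) / (-5.6) = 1.093
  w = (-9 - (-1.4)·1.549 - (-0.8)·-0.393) / (4.2) = -1.701
Change: (-1.746, 1.486, 1.489) → max |·| = 1.746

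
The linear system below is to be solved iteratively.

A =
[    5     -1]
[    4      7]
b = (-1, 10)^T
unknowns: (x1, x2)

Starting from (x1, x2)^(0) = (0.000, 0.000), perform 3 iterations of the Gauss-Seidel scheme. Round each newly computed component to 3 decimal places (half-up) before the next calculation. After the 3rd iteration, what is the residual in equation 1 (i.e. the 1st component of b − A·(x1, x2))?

0.022

Iteration 1:
  x1 = (-1 - (-1)·0.000) / (5) = -0.200
  x2 = (10 - (4)·-0.200) / (7) = 1.543
Iteration 2:
  x1 = (-1 - (-1)·1.543) / (5) = 0.109
  x2 = (10 - (4)·0.109) / (7) = 1.366
Iteration 3:
  x1 = (-1 - (-1)·1.366) / (5) = 0.073
  x2 = (10 - (4)·0.073) / (7) = 1.387
Residual b − A·x = (0.022, -0.001)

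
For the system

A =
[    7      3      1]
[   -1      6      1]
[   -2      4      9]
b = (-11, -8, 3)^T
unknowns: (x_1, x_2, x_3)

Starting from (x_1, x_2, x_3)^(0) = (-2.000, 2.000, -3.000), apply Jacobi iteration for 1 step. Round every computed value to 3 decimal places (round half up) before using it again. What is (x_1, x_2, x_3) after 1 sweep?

Iteration 1:
  x_1 = (-11 - (3)·2.000 - (1)·-3.000) / (7) = -2.000
  x_2 = (-8 - (-1)·-2.000 - (1)·-3.000) / (6) = -1.167
  x_3 = (3 - (-2)·-2.000 - (4)·2.000) / (9) = -1.000

(-2.000, -1.167, -1.000)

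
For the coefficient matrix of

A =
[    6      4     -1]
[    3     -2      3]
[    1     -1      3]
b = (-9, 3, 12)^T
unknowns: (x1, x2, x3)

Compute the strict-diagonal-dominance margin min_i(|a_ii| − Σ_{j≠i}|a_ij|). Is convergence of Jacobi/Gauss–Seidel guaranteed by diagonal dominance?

row 1: |6| − (4+1) = 1
row 2: |-2| − (3+3) = -4
row 3: |3| − (1+1) = 1
minimum over rows = -4 → not strictly diagonally dominant

-4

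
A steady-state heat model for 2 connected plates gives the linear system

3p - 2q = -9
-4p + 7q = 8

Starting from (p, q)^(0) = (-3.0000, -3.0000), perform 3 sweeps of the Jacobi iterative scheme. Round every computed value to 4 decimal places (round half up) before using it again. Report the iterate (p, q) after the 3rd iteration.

Iteration 1:
  p = (-9 - (-2)·-3.0000) / (3) = -5.0000
  q = (8 - (-4)·-3.0000) / (7) = -0.5714
Iteration 2:
  p = (-9 - (-2)·-0.5714) / (3) = -3.3809
  q = (8 - (-4)·-5.0000) / (7) = -1.7143
Iteration 3:
  p = (-9 - (-2)·-1.7143) / (3) = -4.1429
  q = (8 - (-4)·-3.3809) / (7) = -0.7891

(-4.1429, -0.7891)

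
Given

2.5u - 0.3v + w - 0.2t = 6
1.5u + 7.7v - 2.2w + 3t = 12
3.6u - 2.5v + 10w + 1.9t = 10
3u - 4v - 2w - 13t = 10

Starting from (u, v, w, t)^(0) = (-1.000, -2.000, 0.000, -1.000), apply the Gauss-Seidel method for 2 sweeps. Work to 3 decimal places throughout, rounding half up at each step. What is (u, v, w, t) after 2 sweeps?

(2.183, 1.717, 0.813, -0.919)

Iteration 1:
  u = (6 - (-0.3)·-2.000 - (1)·0.000 - (-0.2)·-1.000) / (2.5) = 2.080
  v = (12 - (1.5)·2.080 - (-2.2)·0.000 - (3)·-1.000) / (7.7) = 1.543
  w = (10 - (3.6)·2.080 - (-2.5)·1.543 - (1.9)·-1.000) / (10) = 0.827
  t = (10 - (3)·2.080 - (-4)·1.543 - (-2)·0.827) / (-13) = -0.891
Iteration 2:
  u = (6 - (-0.3)·1.543 - (1)·0.827 - (-0.2)·-0.891) / (2.5) = 2.183
  v = (12 - (1.5)·2.183 - (-2.2)·0.827 - (3)·-0.891) / (7.7) = 1.717
  w = (10 - (3.6)·2.183 - (-2.5)·1.717 - (1.9)·-0.891) / (10) = 0.813
  t = (10 - (3)·2.183 - (-4)·1.717 - (-2)·0.813) / (-13) = -0.919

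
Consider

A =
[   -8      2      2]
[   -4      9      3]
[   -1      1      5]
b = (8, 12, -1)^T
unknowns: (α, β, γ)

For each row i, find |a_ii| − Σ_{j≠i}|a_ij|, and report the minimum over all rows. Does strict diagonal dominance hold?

row 1: |-8| − (2+2) = 4
row 2: |9| − (4+3) = 2
row 3: |5| − (1+1) = 3
minimum over rows = 2 → strictly diagonally dominant (convergence guaranteed)

2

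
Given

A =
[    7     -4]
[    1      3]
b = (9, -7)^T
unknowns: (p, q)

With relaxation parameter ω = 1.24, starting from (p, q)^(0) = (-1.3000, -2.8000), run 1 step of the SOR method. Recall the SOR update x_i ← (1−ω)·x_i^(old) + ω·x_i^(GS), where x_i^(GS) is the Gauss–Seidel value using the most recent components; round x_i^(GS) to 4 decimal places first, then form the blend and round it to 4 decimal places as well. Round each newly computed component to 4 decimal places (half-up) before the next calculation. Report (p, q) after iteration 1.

Iteration 1:
  p: GS value = (9 - (-4)·-2.8000) / (7) = -0.3143;  p ← (1−ω)·-1.3000 + ω·-0.3143 = -0.0777
  q: GS value = (-7 - (1)·-0.0777) / (3) = -2.3074;  q ← (1−ω)·-2.8000 + ω·-2.3074 = -2.1892

(-0.0777, -2.1892)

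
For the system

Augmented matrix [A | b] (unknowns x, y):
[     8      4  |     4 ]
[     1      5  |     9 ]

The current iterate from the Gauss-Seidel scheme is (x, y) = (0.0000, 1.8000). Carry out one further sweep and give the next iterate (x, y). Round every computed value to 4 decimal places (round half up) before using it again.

(-0.4000, 1.8800)

One sweep:
  x = (4 - (4)·1.8000) / (8) = -0.4000
  y = (9 - (1)·-0.4000) / (5) = 1.8800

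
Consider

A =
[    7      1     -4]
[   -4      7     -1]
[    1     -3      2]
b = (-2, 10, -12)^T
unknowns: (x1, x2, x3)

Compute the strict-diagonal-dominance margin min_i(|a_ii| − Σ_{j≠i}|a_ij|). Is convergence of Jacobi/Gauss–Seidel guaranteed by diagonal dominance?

-2

row 1: |7| − (1+4) = 2
row 2: |7| − (4+1) = 2
row 3: |2| − (1+3) = -2
minimum over rows = -2 → not strictly diagonally dominant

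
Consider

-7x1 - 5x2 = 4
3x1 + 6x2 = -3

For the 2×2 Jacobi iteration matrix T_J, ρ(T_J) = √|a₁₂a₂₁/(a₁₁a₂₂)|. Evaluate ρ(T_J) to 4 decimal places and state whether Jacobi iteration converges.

a₁₂a₂₁/(a₁₁a₂₂) = (-5)·(3) / ((-7)·(6)) = 0.357143
ρ = √|0.357143| = √0.357143 = 0.5976
ρ < 1, so Jacobi converges

0.5976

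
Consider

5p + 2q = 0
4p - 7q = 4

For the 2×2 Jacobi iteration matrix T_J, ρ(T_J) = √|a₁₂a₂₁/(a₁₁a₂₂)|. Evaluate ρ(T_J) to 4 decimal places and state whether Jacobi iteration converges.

0.4781

a₁₂a₂₁/(a₁₁a₂₂) = (2)·(4) / ((5)·(-7)) = -0.228571
ρ = √|-0.228571| = √0.228571 = 0.4781
ρ < 1, so Jacobi converges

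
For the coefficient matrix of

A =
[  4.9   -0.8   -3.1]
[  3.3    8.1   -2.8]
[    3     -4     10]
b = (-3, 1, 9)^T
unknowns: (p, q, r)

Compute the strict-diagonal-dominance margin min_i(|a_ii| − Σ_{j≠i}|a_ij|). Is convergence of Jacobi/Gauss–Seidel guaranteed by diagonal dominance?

1

row 1: |4.9| − (0.8+3.1) = 1
row 2: |8.1| − (3.3+2.8) = 2
row 3: |10| − (3+4) = 3
minimum over rows = 1 → strictly diagonally dominant (convergence guaranteed)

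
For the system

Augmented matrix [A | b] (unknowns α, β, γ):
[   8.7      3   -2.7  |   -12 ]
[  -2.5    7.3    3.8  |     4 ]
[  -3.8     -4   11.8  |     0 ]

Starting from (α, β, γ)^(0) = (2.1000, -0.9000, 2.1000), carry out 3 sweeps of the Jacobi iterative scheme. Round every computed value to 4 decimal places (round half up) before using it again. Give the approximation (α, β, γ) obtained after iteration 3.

Iteration 1:
  α = (-12 - (3)·-0.9000 - (-2.7)·2.1000) / (8.7) = -0.4172
  β = (4 - (-2.5)·2.1000 - (3.8)·2.1000) / (7.3) = 0.1740
  γ = (0 - (-3.8)·2.1000 - (-4)·-0.9000) / (11.8) = 0.3712
Iteration 2:
  α = (-12 - (3)·0.1740 - (-2.7)·0.3712) / (8.7) = -1.3241
  β = (4 - (-2.5)·-0.4172 - (3.8)·0.3712) / (7.3) = 0.2118
  γ = (0 - (-3.8)·-0.4172 - (-4)·0.1740) / (11.8) = -0.0754
Iteration 3:
  α = (-12 - (3)·0.2118 - (-2.7)·-0.0754) / (8.7) = -1.4757
  β = (4 - (-2.5)·-1.3241 - (3.8)·-0.0754) / (7.3) = 0.1337
  γ = (0 - (-3.8)·-1.3241 - (-4)·0.2118) / (11.8) = -0.3546

(-1.4757, 0.1337, -0.3546)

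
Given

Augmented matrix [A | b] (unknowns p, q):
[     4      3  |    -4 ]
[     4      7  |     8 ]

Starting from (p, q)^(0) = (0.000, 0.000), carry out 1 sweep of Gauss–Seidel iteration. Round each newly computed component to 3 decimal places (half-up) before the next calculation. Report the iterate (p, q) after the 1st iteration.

Iteration 1:
  p = (-4 - (3)·0.000) / (4) = -1.000
  q = (8 - (4)·-1.000) / (7) = 1.714

(-1.000, 1.714)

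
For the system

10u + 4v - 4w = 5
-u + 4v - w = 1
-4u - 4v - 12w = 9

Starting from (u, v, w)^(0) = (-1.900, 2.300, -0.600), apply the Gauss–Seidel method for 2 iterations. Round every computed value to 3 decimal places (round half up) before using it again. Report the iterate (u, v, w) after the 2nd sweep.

Iteration 1:
  u = (5 - (4)·2.300 - (-4)·-0.600) / (10) = -0.660
  v = (1 - (-1)·-0.660 - (-1)·-0.600) / (4) = -0.065
  w = (9 - (-4)·-0.660 - (-4)·-0.065) / (-12) = -0.508
Iteration 2:
  u = (5 - (4)·-0.065 - (-4)·-0.508) / (10) = 0.323
  v = (1 - (-1)·0.323 - (-1)·-0.508) / (4) = 0.204
  w = (9 - (-4)·0.323 - (-4)·0.204) / (-12) = -0.926

(0.323, 0.204, -0.926)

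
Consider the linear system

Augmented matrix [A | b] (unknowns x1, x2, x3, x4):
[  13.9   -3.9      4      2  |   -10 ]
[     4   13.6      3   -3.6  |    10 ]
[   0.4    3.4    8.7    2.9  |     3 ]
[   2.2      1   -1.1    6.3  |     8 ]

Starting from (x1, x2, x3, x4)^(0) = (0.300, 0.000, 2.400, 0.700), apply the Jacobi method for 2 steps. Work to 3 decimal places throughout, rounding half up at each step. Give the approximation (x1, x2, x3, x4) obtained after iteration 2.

Iteration 1:
  x1 = (-10 - (-3.9)·0.000 - (4)·2.400 - (2)·0.700) / (13.9) = -1.511
  x2 = (10 - (4)·0.300 - (3)·2.400 - (-3.6)·0.700) / (13.6) = 0.303
  x3 = (3 - (0.4)·0.300 - (3.4)·0.000 - (2.9)·0.700) / (8.7) = 0.098
  x4 = (8 - (2.2)·0.300 - (1)·0.000 - (-1.1)·2.400) / (6.3) = 1.584
Iteration 2:
  x1 = (-10 - (-3.9)·0.303 - (4)·0.098 - (2)·1.584) / (13.9) = -0.891
  x2 = (10 - (4)·-1.511 - (3)·0.098 - (-3.6)·1.584) / (13.6) = 1.577
  x3 = (3 - (0.4)·-1.511 - (3.4)·0.303 - (2.9)·1.584) / (8.7) = -0.232
  x4 = (8 - (2.2)·-1.511 - (1)·0.303 - (-1.1)·0.098) / (6.3) = 1.767

(-0.891, 1.577, -0.232, 1.767)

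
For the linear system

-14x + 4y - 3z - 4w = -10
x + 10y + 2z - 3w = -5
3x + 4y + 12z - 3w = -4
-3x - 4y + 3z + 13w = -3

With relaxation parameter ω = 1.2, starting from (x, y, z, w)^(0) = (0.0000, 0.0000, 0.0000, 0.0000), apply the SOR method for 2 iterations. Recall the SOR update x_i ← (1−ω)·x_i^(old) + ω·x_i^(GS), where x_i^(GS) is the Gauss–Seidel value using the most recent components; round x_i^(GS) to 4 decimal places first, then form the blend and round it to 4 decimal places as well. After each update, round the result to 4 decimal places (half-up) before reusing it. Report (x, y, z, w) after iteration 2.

Iteration 1:
  x: GS value = (-10 - (4)·0.0000 - (-3)·0.0000 - (-4)·0.0000) / (-14) = 0.7143;  x ← (1−ω)·0.0000 + ω·0.7143 = 0.8572
  y: GS value = (-5 - (1)·0.8572 - (2)·0.0000 - (-3)·0.0000) / (10) = -0.5857;  y ← (1−ω)·0.0000 + ω·-0.5857 = -0.7028
  z: GS value = (-4 - (3)·0.8572 - (4)·-0.7028 - (-3)·0.0000) / (12) = -0.3134;  z ← (1−ω)·0.0000 + ω·-0.3134 = -0.3761
  w: GS value = (-3 - (-3)·0.8572 - (-4)·-0.7028 - (3)·-0.3761) / (13) = -0.1624;  w ← (1−ω)·0.0000 + ω·-0.1624 = -0.1949
Iteration 2:
  x: GS value = (-10 - (4)·-0.7028 - (-3)·-0.3761 - (-4)·-0.1949) / (-14) = 0.6498;  x ← (1−ω)·0.8572 + ω·0.6498 = 0.6083
  y: GS value = (-5 - (1)·0.6083 - (2)·-0.3761 - (-3)·-0.1949) / (10) = -0.5441;  y ← (1−ω)·-0.7028 + ω·-0.5441 = -0.5124
  z: GS value = (-4 - (3)·0.6083 - (4)·-0.5124 - (-3)·-0.1949) / (12) = -0.3633;  z ← (1−ω)·-0.3761 + ω·-0.3633 = -0.3607
  w: GS value = (-3 - (-3)·0.6083 - (-4)·-0.5124 - (3)·-0.3607) / (13) = -0.1648;  w ← (1−ω)·-0.1949 + ω·-0.1648 = -0.1588

(0.6083, -0.5124, -0.3607, -0.1588)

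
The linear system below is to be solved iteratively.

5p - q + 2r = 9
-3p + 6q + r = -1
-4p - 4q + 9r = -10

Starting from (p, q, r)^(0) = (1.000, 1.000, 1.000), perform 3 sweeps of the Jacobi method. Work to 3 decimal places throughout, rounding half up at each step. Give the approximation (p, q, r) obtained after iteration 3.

Iteration 1:
  p = (9 - (-1)·1.000 - (2)·1.000) / (5) = 1.600
  q = (-1 - (-3)·1.000 - (1)·1.000) / (6) = 0.167
  r = (-10 - (-4)·1.000 - (-4)·1.000) / (9) = -0.222
Iteration 2:
  p = (9 - (-1)·0.167 - (2)·-0.222) / (5) = 1.922
  q = (-1 - (-3)·1.600 - (1)·-0.222) / (6) = 0.670
  r = (-10 - (-4)·1.600 - (-4)·0.167) / (9) = -0.326
Iteration 3:
  p = (9 - (-1)·0.670 - (2)·-0.326) / (5) = 2.064
  q = (-1 - (-3)·1.922 - (1)·-0.326) / (6) = 0.849
  r = (-10 - (-4)·1.922 - (-4)·0.670) / (9) = 0.041

(2.064, 0.849, 0.041)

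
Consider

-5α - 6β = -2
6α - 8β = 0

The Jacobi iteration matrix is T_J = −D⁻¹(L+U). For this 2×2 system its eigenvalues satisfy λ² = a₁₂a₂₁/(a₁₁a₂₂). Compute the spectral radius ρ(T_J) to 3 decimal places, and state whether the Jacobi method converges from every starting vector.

a₁₂a₂₁/(a₁₁a₂₂) = (-6)·(6) / ((-5)·(-8)) = -0.900000
ρ = √|-0.900000| = √0.900000 = 0.949
ρ < 1, so Jacobi converges

0.949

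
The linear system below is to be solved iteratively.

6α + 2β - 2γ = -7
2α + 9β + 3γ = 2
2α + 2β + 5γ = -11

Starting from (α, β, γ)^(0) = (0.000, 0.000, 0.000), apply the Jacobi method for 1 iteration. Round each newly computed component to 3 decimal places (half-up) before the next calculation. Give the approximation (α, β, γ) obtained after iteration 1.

Iteration 1:
  α = (-7 - (2)·0.000 - (-2)·0.000) / (6) = -1.167
  β = (2 - (2)·0.000 - (3)·0.000) / (9) = 0.222
  γ = (-11 - (2)·0.000 - (2)·0.000) / (5) = -2.200

(-1.167, 0.222, -2.200)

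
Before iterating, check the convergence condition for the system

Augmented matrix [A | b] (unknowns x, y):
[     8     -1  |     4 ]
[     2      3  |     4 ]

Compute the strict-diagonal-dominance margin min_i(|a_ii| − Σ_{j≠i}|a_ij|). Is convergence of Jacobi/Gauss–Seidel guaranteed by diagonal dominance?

1

row 1: |8| − (1) = 7
row 2: |3| − (2) = 1
minimum over rows = 1 → strictly diagonally dominant (convergence guaranteed)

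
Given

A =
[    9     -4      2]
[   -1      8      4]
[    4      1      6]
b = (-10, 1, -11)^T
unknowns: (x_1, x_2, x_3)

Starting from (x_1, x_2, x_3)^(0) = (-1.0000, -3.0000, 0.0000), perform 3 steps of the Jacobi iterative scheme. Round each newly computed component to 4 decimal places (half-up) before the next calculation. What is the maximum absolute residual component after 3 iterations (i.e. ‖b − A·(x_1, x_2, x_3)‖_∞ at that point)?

Iteration 1:
  x_1 = (-10 - (-4)·-3.0000 - (2)·0.0000) / (9) = -2.4444
  x_2 = (1 - (-1)·-1.0000 - (4)·0.0000) / (8) = 0.0000
  x_3 = (-11 - (4)·-1.0000 - (1)·-3.0000) / (6) = -0.6667
Iteration 2:
  x_1 = (-10 - (-4)·0.0000 - (2)·-0.6667) / (9) = -0.9630
  x_2 = (1 - (-1)·-2.4444 - (4)·-0.6667) / (8) = 0.1528
  x_3 = (-11 - (4)·-2.4444 - (1)·0.0000) / (6) = -0.2037
Iteration 3:
  x_1 = (-10 - (-4)·0.1528 - (2)·-0.2037) / (9) = -0.9979
  x_2 = (1 - (-1)·-0.9630 - (4)·-0.2037) / (8) = 0.1065
  x_3 = (-11 - (4)·-0.9630 - (1)·0.1528) / (6) = -1.2168
Residual b − A·x = (1.8407, 4.0173, 0.1859); ∞-norm = 4.0173

4.0173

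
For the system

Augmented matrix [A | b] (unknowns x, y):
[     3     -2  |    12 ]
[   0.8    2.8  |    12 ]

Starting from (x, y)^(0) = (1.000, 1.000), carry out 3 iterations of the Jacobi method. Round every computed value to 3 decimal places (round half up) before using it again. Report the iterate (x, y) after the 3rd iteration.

Iteration 1:
  x = (12 - (-2)·1.000) / (3) = 4.667
  y = (12 - (0.8)·1.000) / (2.8) = 4.000
Iteration 2:
  x = (12 - (-2)·4.000) / (3) = 6.667
  y = (12 - (0.8)·4.667) / (2.8) = 2.952
Iteration 3:
  x = (12 - (-2)·2.952) / (3) = 5.968
  y = (12 - (0.8)·6.667) / (2.8) = 2.381

(5.968, 2.381)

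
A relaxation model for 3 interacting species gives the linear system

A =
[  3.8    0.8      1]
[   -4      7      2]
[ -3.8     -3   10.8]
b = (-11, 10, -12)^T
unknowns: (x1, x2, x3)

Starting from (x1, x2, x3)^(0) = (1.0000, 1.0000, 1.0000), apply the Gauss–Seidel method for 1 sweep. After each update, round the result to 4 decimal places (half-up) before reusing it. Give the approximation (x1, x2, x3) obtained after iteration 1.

(-3.3684, -0.7819, -2.5135)

Iteration 1:
  x1 = (-11 - (0.8)·1.0000 - (1)·1.0000) / (3.8) = -3.3684
  x2 = (10 - (-4)·-3.3684 - (2)·1.0000) / (7) = -0.7819
  x3 = (-12 - (-3.8)·-3.3684 - (-3)·-0.7819) / (10.8) = -2.5135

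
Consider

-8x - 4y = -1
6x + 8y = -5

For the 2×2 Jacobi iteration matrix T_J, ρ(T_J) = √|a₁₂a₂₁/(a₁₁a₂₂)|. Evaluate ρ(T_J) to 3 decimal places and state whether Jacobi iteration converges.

a₁₂a₂₁/(a₁₁a₂₂) = (-4)·(6) / ((-8)·(8)) = 0.375000
ρ = √|0.375000| = √0.375000 = 0.612
ρ < 1, so Jacobi converges

0.612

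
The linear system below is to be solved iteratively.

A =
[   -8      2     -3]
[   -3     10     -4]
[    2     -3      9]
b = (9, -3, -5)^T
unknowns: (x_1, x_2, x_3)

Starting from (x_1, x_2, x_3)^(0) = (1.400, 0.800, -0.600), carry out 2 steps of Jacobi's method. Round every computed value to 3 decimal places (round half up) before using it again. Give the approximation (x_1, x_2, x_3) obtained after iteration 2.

Iteration 1:
  x_1 = (9 - (2)·0.800 - (-3)·-0.600) / (-8) = -0.700
  x_2 = (-3 - (-3)·1.400 - (-4)·-0.600) / (10) = -0.120
  x_3 = (-5 - (2)·1.400 - (-3)·0.800) / (9) = -0.600
Iteration 2:
  x_1 = (9 - (2)·-0.120 - (-3)·-0.600) / (-8) = -0.930
  x_2 = (-3 - (-3)·-0.700 - (-4)·-0.600) / (10) = -0.750
  x_3 = (-5 - (2)·-0.700 - (-3)·-0.120) / (9) = -0.440

(-0.930, -0.750, -0.440)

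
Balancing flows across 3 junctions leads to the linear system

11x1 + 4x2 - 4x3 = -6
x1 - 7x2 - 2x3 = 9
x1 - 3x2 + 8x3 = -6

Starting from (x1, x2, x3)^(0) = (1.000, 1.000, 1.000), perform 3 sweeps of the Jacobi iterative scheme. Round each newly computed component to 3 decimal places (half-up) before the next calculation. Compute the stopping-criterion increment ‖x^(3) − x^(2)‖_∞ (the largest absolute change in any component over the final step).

0.336

Iteration 1:
  x1 = (-6 - (4)·1.000 - (-4)·1.000) / (11) = -0.545
  x2 = (9 - (1)·1.000 - (-2)·1.000) / (-7) = -1.429
  x3 = (-6 - (1)·1.000 - (-3)·1.000) / (8) = -0.500
Iteration 2:
  x1 = (-6 - (4)·-1.429 - (-4)·-0.500) / (11) = -0.208
  x2 = (9 - (1)·-0.545 - (-2)·-0.500) / (-7) = -1.221
  x3 = (-6 - (1)·-0.545 - (-3)·-1.429) / (8) = -1.218
Iteration 3:
  x1 = (-6 - (4)·-1.221 - (-4)·-1.218) / (11) = -0.544
  x2 = (9 - (1)·-0.208 - (-2)·-1.218) / (-7) = -0.967
  x3 = (-6 - (1)·-0.208 - (-3)·-1.221) / (8) = -1.182
Change: (-0.336, 0.254, 0.036) → max |·| = 0.336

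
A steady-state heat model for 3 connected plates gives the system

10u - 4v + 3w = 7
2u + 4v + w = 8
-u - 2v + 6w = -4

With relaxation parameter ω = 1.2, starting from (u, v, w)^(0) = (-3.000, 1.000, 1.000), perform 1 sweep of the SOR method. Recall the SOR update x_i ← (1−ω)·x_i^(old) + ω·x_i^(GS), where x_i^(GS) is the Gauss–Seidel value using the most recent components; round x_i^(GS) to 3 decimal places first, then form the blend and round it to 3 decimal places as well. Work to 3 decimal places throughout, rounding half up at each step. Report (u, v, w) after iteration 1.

Iteration 1:
  u: GS value = (7 - (-4)·1.000 - (3)·1.000) / (10) = 0.800;  u ← (1−ω)·-3.000 + ω·0.800 = 1.560
  v: GS value = (8 - (2)·1.560 - (1)·1.000) / (4) = 0.970;  v ← (1−ω)·1.000 + ω·0.970 = 0.964
  w: GS value = (-4 - (-1)·1.560 - (-2)·0.964) / (6) = -0.085;  w ← (1−ω)·1.000 + ω·-0.085 = -0.302

(1.560, 0.964, -0.302)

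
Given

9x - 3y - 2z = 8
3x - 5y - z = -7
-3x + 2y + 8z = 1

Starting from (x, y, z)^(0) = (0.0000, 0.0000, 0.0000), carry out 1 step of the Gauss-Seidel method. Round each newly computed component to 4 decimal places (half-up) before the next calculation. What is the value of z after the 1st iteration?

Iteration 1:
  x = (8 - (-3)·0.0000 - (-2)·0.0000) / (9) = 0.8889
  y = (-7 - (3)·0.8889 - (-1)·0.0000) / (-5) = 1.9333
  z = (1 - (-3)·0.8889 - (2)·1.9333) / (8) = -0.0250

-0.0250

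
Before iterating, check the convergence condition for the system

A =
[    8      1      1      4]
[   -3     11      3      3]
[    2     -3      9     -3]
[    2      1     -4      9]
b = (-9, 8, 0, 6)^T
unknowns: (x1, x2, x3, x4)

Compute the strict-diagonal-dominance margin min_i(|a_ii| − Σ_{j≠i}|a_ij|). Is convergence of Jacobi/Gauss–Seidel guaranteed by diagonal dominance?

1

row 1: |8| − (1+1+4) = 2
row 2: |11| − (3+3+3) = 2
row 3: |9| − (2+3+3) = 1
row 4: |9| − (2+1+4) = 2
minimum over rows = 1 → strictly diagonally dominant (convergence guaranteed)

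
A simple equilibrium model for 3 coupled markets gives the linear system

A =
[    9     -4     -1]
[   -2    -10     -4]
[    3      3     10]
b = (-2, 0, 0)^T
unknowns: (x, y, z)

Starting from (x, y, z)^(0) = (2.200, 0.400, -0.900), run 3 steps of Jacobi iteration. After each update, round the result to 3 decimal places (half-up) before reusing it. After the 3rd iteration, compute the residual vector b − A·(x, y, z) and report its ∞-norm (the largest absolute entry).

1.264

Iteration 1:
  x = (-2 - (-4)·0.400 - (-1)·-0.900) / (9) = -0.144
  y = (0 - (-2)·2.200 - (-4)·-0.900) / (-10) = -0.080
  z = (0 - (3)·2.200 - (3)·0.400) / (10) = -0.780
Iteration 2:
  x = (-2 - (-4)·-0.080 - (-1)·-0.780) / (9) = -0.344
  y = (0 - (-2)·-0.144 - (-4)·-0.780) / (-10) = 0.341
  z = (0 - (3)·-0.144 - (3)·-0.080) / (10) = 0.067
Iteration 3:
  x = (-2 - (-4)·0.341 - (-1)·0.067) / (9) = -0.063
  y = (0 - (-2)·-0.344 - (-4)·0.067) / (-10) = 0.042
  z = (0 - (3)·-0.344 - (3)·0.341) / (10) = 0.001
Residual b − A·x = (-1.264, 0.298, 0.053); ∞-norm = 1.264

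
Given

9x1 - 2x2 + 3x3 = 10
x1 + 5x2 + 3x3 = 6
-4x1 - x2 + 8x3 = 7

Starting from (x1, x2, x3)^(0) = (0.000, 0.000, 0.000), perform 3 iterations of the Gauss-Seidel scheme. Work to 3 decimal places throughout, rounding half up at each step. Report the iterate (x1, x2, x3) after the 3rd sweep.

(0.703, 0.283, 1.262)

Iteration 1:
  x1 = (10 - (-2)·0.000 - (3)·0.000) / (9) = 1.111
  x2 = (6 - (1)·1.111 - (3)·0.000) / (5) = 0.978
  x3 = (7 - (-4)·1.111 - (-1)·0.978) / (8) = 1.553
Iteration 2:
  x1 = (10 - (-2)·0.978 - (3)·1.553) / (9) = 0.811
  x2 = (6 - (1)·0.811 - (3)·1.553) / (5) = 0.106
  x3 = (7 - (-4)·0.811 - (-1)·0.106) / (8) = 1.294
Iteration 3:
  x1 = (10 - (-2)·0.106 - (3)·1.294) / (9) = 0.703
  x2 = (6 - (1)·0.703 - (3)·1.294) / (5) = 0.283
  x3 = (7 - (-4)·0.703 - (-1)·0.283) / (8) = 1.262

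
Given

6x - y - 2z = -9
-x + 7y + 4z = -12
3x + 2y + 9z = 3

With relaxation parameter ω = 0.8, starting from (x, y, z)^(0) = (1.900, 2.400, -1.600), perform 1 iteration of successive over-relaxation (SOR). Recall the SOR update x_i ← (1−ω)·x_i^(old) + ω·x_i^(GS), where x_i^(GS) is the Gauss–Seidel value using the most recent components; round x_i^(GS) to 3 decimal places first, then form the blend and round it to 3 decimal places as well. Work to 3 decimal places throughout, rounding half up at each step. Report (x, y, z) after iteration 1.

Iteration 1:
  x: GS value = (-9 - (-1)·2.400 - (-2)·-1.600) / (6) = -1.633;  x ← (1−ω)·1.900 + ω·-1.633 = -0.926
  y: GS value = (-12 - (-1)·-0.926 - (4)·-1.600) / (7) = -0.932;  y ← (1−ω)·2.400 + ω·-0.932 = -0.266
  z: GS value = (3 - (3)·-0.926 - (2)·-0.266) / (9) = 0.701;  z ← (1−ω)·-1.600 + ω·0.701 = 0.241

(-0.926, -0.266, 0.241)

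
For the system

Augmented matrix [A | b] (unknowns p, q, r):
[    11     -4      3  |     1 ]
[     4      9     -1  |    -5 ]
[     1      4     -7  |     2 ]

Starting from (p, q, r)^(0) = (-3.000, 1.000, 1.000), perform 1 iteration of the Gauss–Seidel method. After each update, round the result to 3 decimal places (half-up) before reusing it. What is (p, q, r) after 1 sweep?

Iteration 1:
  p = (1 - (-4)·1.000 - (3)·1.000) / (11) = 0.182
  q = (-5 - (4)·0.182 - (-1)·1.000) / (9) = -0.525
  r = (2 - (1)·0.182 - (4)·-0.525) / (-7) = -0.560

(0.182, -0.525, -0.560)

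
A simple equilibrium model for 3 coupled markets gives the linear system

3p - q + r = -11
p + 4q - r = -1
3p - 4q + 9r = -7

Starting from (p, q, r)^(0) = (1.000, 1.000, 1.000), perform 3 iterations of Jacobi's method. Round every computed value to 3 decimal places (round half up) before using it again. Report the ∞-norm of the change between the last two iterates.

Iteration 1:
  p = (-11 - (-1)·1.000 - (1)·1.000) / (3) = -3.667
  q = (-1 - (1)·1.000 - (-1)·1.000) / (4) = -0.250
  r = (-7 - (3)·1.000 - (-4)·1.000) / (9) = -0.667
Iteration 2:
  p = (-11 - (-1)·-0.250 - (1)·-0.667) / (3) = -3.528
  q = (-1 - (1)·-3.667 - (-1)·-0.667) / (4) = 0.500
  r = (-7 - (3)·-3.667 - (-4)·-0.250) / (9) = 0.333
Iteration 3:
  p = (-11 - (-1)·0.500 - (1)·0.333) / (3) = -3.611
  q = (-1 - (1)·-3.528 - (-1)·0.333) / (4) = 0.715
  r = (-7 - (3)·-3.528 - (-4)·0.500) / (9) = 0.620
Change: (-0.083, 0.215, 0.287) → max |·| = 0.287

0.287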